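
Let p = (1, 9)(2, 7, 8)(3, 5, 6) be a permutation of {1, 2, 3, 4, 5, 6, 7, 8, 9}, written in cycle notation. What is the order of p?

6

The disjoint cycles have lengths 3, 3, 2, 1.
The order is lcm(3, 3, 2) = 6.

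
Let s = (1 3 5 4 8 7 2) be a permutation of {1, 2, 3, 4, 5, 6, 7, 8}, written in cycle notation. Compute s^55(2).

2 lies in the 7-cycle (1 3 5 4 8 7 2).
Since the cycle has length 7, s^55 acts on it the same as s^6 (55 mod 7 = 6).
Stepping 6 places around the cycle: 2 → 1 → 3 → 5 → 4 → 8 → 7.

7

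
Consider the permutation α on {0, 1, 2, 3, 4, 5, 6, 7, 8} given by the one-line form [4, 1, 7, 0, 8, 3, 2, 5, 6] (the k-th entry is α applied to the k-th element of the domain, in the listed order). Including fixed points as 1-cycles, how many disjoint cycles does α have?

The cycle decomposition is (0, 4, 8, 6, 2, 7, 5, 3)(1), which has 2 cycles (counting 1-cycles).

2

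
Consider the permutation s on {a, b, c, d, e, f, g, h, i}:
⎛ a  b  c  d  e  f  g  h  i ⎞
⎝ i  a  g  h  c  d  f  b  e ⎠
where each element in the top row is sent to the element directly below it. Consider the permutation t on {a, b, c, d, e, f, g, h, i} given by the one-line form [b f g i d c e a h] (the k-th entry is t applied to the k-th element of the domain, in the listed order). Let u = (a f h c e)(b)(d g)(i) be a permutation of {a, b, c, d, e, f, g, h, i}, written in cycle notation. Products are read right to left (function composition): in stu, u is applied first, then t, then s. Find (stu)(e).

Apply the permutations in order: u(e) = a, then t(a) = b, then s(b) = a. So (stu)(e) = a.

a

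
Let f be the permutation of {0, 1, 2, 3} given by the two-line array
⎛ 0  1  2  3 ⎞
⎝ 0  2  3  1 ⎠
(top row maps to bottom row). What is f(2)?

3

The entry below 2 in the array is 3, so f(2) = 3.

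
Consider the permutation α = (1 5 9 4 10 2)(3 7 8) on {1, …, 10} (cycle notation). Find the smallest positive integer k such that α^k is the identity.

6

The cycle type of α is (6, 3, 1).
The order of α is the least common multiple of its cycle lengths: lcm(6, 3) = 6.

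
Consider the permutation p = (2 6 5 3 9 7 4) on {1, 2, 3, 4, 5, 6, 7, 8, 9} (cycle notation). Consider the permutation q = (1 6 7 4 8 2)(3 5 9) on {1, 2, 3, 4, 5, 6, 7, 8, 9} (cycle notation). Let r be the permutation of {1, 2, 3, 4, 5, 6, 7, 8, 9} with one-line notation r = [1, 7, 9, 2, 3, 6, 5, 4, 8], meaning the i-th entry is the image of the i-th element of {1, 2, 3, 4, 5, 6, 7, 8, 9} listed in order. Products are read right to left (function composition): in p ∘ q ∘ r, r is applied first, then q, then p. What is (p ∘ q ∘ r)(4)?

1

Apply the permutations in order: r(4) = 2, then q(2) = 1, then p(1) = 1. So (p ∘ q ∘ r)(4) = 1.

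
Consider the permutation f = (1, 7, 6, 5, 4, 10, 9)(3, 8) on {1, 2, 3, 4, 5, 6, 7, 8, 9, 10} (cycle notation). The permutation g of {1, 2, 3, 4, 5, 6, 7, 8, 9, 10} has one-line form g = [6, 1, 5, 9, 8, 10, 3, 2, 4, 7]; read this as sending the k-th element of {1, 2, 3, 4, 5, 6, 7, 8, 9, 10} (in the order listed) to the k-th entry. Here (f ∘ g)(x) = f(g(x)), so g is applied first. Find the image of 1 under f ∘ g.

g(1) = 6, then f(6) = 5; composing gives (f ∘ g)(1) = 5.

5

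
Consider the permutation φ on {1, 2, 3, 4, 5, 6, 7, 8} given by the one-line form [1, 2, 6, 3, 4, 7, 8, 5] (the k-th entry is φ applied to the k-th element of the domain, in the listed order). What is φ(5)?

5 is element number 5 of the domain, and entry number 5 of the one-line form is 4, so φ(5) = 4.

4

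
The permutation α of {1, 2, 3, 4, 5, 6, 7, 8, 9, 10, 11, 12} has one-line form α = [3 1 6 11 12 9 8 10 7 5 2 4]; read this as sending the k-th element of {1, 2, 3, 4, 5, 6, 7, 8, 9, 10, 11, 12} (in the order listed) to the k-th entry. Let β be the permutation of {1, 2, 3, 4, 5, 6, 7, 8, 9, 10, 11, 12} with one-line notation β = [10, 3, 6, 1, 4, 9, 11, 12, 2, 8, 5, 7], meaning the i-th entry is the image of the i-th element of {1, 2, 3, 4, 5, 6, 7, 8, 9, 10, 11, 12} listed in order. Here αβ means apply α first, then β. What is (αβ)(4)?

(αβ)(4) = β(α(4)). α(4) = 11, then β(11) = 5. So (αβ)(4) = 5.

5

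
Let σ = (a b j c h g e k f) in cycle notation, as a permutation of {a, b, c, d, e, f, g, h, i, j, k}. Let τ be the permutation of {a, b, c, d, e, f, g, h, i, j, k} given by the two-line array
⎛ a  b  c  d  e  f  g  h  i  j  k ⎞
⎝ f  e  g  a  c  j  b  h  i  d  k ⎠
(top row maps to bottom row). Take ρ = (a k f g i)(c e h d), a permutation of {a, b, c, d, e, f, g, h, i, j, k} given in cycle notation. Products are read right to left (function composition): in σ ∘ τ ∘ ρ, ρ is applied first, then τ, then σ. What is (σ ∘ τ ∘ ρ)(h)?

(σ ∘ τ ∘ ρ)(h) = σ(τ(ρ(h))). ρ(h) = d, then τ(d) = a, then σ(a) = b, so the result is b.

b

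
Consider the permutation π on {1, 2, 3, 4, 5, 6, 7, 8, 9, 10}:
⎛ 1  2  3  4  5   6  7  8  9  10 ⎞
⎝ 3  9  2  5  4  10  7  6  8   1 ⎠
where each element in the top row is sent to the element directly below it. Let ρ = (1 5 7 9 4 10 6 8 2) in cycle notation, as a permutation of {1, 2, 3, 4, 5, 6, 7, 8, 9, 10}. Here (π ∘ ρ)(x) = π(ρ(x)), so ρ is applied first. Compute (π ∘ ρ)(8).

9

ρ(8) = 2, then π(2) = 9; composing gives (π ∘ ρ)(8) = 9.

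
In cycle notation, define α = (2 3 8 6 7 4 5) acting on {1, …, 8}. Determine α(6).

7

In the cycle (2 3 8 6 7 4 5), 6 is followed by 7, so α(6) = 7.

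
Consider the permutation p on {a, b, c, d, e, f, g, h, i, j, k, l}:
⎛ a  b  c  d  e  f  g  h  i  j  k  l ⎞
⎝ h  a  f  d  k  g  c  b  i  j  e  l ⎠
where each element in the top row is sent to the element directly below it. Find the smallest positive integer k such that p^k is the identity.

6

The disjoint-cycle form of p has cycle lengths 3, 3, 2, 1, 1, 1, 1.
The order is lcm(3, 3, 2) = 6.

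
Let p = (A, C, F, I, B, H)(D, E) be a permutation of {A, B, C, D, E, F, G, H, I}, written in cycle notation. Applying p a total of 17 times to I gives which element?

F

I lies in the 6-cycle (A, C, F, I, B, H).
Powers repeat with period 6 on this cycle, and 17 mod 6 = 5, so p^17(I) = p^5(I).
Advancing 5 steps from I: I → B → H → A → C → F.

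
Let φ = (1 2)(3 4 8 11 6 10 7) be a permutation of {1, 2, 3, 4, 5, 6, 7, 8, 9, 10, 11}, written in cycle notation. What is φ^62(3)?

7

3 lies in the 7-cycle (3 4 8 11 6 10 7).
Since the cycle has length 7, φ^62 acts on it the same as φ^6 (62 mod 7 = 6).
Stepping 6 places around the cycle: 3 → 4 → 8 → 11 → 6 → 10 → 7.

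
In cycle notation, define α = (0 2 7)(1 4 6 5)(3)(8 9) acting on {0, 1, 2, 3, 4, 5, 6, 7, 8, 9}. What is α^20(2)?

0

2 lies in the 3-cycle (0 2 7).
Powers repeat with period 3 on this cycle, and 20 mod 3 = 2, so α^20(2) = α^2(2).
Advancing 2 steps from 2: 2 → 7 → 0.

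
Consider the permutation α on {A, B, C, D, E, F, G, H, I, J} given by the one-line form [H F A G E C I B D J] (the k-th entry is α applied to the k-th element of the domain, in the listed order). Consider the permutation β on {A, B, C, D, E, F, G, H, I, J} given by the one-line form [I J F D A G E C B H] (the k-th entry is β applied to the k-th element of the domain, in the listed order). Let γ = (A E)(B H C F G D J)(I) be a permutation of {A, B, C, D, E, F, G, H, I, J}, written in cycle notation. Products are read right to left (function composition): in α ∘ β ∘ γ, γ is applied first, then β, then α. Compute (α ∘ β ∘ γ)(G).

G

(α ∘ β ∘ γ)(G) = α(β(γ(G))). γ(G) = D, then β(D) = D, then α(D) = G, so the result is G.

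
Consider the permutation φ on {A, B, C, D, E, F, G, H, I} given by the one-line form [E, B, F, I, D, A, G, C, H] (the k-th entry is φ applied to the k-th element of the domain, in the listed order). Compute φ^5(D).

Tracing D → I → … returns to D after 7 steps, so D lies in a 7-cycle (A, E, D, I, H, C, F).
Stepping 5 places around the cycle: D → I → H → C → F → A.

A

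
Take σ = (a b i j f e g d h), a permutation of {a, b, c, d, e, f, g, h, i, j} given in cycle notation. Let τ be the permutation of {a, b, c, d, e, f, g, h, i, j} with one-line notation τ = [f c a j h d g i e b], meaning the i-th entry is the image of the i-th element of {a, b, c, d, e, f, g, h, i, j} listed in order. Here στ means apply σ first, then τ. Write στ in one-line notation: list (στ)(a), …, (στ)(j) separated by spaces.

(στ)(x) = τ(σ(x)). Computing each image: τ(σ(a)) = τ(b) = c, τ(σ(b)) = τ(i) = e, τ(σ(c)) = τ(c) = a, τ(σ(d)) = τ(h) = i, τ(σ(e)) = τ(g) = g, τ(σ(f)) = τ(e) = h, τ(σ(g)) = τ(d) = j, τ(σ(h)) = τ(a) = f, τ(σ(i)) = τ(j) = b, τ(σ(j)) = τ(f) = d.
Hence στ = [c e a i g h j f b d].

c e a i g h j f b d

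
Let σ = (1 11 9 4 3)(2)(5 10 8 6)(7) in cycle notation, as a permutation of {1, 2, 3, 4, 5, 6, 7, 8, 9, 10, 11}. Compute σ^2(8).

5

8 lies in the 4-cycle (5 10 8 6).
Stepping 2 places around the cycle: 8 → 6 → 5.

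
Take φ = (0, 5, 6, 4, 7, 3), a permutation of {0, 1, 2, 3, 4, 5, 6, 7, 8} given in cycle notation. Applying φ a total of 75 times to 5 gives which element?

5 lies in the 6-cycle (0, 5, 6, 4, 7, 3).
On a 6-cycle, φ^6 is the identity, so φ^75 = φ^3 there (75 ≡ 3 mod 6).
Advancing 3 steps from 5: 5 → 6 → 4 → 7.

7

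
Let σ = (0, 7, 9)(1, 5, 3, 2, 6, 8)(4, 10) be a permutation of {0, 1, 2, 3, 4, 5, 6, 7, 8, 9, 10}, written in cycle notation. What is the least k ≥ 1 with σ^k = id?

The disjoint cycles have lengths 6, 3, 2.
The order is lcm(6, 3, 2) = 6.

6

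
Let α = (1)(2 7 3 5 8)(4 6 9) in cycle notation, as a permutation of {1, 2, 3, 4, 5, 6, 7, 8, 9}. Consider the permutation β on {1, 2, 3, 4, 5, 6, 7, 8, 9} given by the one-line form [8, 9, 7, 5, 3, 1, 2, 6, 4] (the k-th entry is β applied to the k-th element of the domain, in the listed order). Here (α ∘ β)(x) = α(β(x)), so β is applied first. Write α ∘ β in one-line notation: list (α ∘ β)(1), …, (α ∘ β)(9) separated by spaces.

2 4 3 8 5 1 7 9 6

(α ∘ β)(x) = α(β(x)). Computing each image: α(β(1)) = α(8) = 2, α(β(2)) = α(9) = 4, α(β(3)) = α(7) = 3, α(β(4)) = α(5) = 8, α(β(5)) = α(3) = 5, α(β(6)) = α(1) = 1, α(β(7)) = α(2) = 7, α(β(8)) = α(6) = 9, α(β(9)) = α(4) = 6.
Hence α ∘ β = [2 4 3 8 5 1 7 9 6].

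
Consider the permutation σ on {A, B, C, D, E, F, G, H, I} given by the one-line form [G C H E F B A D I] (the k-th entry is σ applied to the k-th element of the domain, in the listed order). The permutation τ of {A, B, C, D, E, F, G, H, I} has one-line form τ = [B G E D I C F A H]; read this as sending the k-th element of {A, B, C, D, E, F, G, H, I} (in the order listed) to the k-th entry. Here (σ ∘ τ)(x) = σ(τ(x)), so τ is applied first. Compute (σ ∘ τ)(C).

τ(C) = E, then σ(E) = F; composing gives (σ ∘ τ)(C) = F.

F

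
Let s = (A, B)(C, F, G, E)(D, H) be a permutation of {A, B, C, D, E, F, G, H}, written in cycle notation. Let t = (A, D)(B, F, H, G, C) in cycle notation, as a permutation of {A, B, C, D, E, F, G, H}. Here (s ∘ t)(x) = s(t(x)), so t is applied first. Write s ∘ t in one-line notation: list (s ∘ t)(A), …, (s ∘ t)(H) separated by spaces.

H G A B C D F E

Chase each element through t then s: A → D → H; B → F → G; C → B → A; D → A → B; E → E → C; F → H → D; G → C → F; H → G → E.
So s ∘ t in one-line form is H G A B C D F E.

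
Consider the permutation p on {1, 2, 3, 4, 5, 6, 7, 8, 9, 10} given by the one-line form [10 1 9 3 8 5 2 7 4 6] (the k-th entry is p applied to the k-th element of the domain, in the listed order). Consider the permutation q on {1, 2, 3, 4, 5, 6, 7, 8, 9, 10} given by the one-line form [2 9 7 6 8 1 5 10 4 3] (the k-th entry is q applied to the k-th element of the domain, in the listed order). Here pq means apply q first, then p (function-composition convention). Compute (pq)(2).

4

q(2) = 9, then p(9) = 4; composing gives (pq)(2) = 4.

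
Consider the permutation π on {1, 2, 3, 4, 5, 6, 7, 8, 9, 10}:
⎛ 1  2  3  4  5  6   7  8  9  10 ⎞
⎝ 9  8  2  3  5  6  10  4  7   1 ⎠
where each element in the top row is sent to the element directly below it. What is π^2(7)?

Tracing 7 → 10 → … returns to 7 after 4 steps, so 7 lies in a 4-cycle (1 9 7 10).
Advancing 2 steps from 7: 7 → 10 → 1.

1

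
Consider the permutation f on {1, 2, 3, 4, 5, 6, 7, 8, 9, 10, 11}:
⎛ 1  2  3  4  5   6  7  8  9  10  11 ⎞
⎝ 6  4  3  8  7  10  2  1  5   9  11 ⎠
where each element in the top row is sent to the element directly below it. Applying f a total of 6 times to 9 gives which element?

Tracing 9 → 5 → … returns to 9 after 9 steps, so 9 lies in a 9-cycle (1 6 10 9 5 7 2 4 8).
Stepping 6 places around the cycle: 9 → 5 → 7 → 2 → 4 → 8 → 1.

1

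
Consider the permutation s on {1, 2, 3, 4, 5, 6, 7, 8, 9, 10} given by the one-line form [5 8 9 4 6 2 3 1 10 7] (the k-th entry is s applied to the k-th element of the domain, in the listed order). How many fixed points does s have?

The fixed points (elements with s(x) = x) are {4}, so there is 1.

1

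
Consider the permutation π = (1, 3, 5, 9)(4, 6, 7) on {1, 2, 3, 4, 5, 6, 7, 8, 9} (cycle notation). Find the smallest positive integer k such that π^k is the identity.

12

The cycle type of π is (4, 3, 1, 1).
The order of π is the least common multiple of its cycle lengths: lcm(4, 3) = 12.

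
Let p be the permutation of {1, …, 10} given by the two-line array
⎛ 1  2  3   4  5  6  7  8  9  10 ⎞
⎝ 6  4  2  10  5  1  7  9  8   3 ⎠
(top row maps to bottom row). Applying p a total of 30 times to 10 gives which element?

2

Tracing 10 → 3 → … returns to 10 after 4 steps, so 10 lies in a 4-cycle (2, 4, 10, 3).
Powers repeat with period 4 on this cycle, and 30 mod 4 = 2, so p^30(10) = p^2(10).
Advancing 2 steps from 10: 10 → 3 → 2.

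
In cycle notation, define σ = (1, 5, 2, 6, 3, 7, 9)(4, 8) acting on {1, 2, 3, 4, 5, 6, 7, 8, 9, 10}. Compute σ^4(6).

1

6 lies in the 7-cycle (1, 5, 2, 6, 3, 7, 9).
Stepping 4 places around the cycle: 6 → 3 → 7 → 9 → 1.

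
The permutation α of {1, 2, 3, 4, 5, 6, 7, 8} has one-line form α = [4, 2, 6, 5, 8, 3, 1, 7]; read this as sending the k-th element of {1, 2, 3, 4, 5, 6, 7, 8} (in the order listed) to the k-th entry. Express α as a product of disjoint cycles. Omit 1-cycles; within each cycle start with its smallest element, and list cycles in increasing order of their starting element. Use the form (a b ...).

(1 4 5 8 7)(3 6)

Start at 1 and follow images: 1 → 4 → 5 → 8 → 7 → 1, giving the cycle (1 4 5 8 7).
Repeating from the next unused element and collecting all non-trivial cycles gives (1 4 5 8 7)(3 6).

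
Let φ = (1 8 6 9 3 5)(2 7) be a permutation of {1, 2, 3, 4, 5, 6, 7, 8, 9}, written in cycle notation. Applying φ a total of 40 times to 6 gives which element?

1

6 lies in the 6-cycle (1 8 6 9 3 5).
Since the cycle has length 6, φ^40 acts on it the same as φ^4 (40 mod 6 = 4).
Advancing 4 steps from 6: 6 → 9 → 3 → 5 → 1.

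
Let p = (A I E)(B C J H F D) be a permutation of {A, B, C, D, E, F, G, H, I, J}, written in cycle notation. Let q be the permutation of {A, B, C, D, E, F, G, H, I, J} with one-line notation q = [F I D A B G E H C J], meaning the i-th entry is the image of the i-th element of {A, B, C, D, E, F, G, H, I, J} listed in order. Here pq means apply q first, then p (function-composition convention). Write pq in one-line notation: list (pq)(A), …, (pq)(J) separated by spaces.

For each element, apply q then p: A → F → D; B → I → E; C → D → B; D → A → I; E → B → C; F → G → G; G → E → A; H → H → F; I → C → J; J → J → H.
So pq in one-line form is D E B I C G A F J H.

D E B I C G A F J H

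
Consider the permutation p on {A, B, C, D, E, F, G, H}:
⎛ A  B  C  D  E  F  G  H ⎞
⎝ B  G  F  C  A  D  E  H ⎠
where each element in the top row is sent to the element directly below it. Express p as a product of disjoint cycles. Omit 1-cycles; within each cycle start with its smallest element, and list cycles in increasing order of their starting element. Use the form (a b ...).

Iterating p from A gives A → B → G → E → A; that is the 4-cycle (A B G E).
Repeating from the next unused element and collecting all non-trivial cycles gives (A B G E)(C F D).

(A B G E)(C F D)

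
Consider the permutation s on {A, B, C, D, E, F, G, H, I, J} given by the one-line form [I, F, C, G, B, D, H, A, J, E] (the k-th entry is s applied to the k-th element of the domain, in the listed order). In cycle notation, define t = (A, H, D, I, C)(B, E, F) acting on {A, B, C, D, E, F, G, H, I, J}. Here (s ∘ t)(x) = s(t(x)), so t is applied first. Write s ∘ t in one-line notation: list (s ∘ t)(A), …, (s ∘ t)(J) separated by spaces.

A B I J D F H G C E

For each element, apply t then s: A → H → A; B → E → B; C → A → I; D → I → J; E → F → D; F → B → F; G → G → H; H → D → G; I → C → C; J → J → E.
Collecting the images, s ∘ t = [A B I J D F H G C E].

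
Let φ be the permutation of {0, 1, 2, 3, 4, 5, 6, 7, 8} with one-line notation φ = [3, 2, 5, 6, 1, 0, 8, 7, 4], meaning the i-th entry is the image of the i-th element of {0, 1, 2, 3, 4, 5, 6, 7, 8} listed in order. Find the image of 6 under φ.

8

6 is element number 7 of the domain, and entry number 7 of the one-line form is 8, so φ(6) = 8.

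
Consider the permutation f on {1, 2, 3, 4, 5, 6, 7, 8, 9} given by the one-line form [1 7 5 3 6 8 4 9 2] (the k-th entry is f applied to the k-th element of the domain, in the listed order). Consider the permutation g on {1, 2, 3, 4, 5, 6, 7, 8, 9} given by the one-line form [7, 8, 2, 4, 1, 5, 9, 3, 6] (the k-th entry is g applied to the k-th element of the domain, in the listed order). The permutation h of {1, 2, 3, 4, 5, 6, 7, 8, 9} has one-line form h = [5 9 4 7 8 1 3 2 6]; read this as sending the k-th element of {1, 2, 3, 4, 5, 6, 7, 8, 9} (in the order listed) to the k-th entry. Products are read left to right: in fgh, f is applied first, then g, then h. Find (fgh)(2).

Chase 2: f(2) = 7; g(7) = 9; h(9) = 6. Hence (fgh)(2) = 6.

6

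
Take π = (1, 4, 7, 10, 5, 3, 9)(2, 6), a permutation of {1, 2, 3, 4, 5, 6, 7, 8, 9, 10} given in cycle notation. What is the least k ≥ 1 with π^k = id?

14

The cycle type of π is (7, 2, 1).
The order is lcm(7, 2) = 14.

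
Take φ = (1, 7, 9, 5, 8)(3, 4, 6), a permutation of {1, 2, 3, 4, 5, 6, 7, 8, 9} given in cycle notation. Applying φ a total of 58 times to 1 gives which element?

1 lies in the 5-cycle (1, 7, 9, 5, 8).
On a 5-cycle, φ^5 is the identity, so φ^58 = φ^3 there (58 ≡ 3 mod 5).
Stepping 3 places around the cycle: 1 → 7 → 9 → 5.

5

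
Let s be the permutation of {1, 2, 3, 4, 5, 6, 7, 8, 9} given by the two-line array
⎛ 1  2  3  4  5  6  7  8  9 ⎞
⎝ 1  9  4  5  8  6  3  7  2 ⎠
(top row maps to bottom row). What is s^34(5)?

4

Tracing 5 → 8 → … returns to 5 after 5 steps, so 5 lies in a 5-cycle (3, 4, 5, 8, 7).
Powers repeat with period 5 on this cycle, and 34 mod 5 = 4, so s^34(5) = s^4(5).
Advancing 4 steps from 5: 5 → 8 → 7 → 3 → 4.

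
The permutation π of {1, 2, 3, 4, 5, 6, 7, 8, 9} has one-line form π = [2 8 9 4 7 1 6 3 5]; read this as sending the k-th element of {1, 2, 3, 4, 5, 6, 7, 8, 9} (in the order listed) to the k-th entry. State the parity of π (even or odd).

odd

In disjoint-cycle form the cycle lengths are 8, 1.
A cycle of length ℓ contributes ℓ−1 transpositions, so π is a product of 7 transpositions — odd.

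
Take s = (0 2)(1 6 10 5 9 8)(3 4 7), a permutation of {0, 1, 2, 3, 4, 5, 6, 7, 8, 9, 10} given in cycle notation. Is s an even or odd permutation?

The cycle lengths are 6, 3, 2.
A cycle is odd iff its length is even; s has 2 even-length cycles, so sgn(s) = (−1)^2 and s is even.

even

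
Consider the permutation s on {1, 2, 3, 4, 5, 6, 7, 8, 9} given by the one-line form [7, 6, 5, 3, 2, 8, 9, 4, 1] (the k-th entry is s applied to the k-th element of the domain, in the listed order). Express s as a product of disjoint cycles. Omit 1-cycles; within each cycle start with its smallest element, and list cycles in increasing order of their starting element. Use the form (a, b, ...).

(1, 7, 9)(2, 6, 8, 4, 3, 5)

Iterating s from 1 gives 1 → 7 → 9 → 1; that is the 3-cycle (1, 7, 9).
Continuing from each remaining unvisited element yields (1, 7, 9)(2, 6, 8, 4, 3, 5).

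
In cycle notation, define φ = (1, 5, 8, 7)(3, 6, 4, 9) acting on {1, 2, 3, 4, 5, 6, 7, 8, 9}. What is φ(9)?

In the cycle (3, 6, 4, 9), 9 is followed by 3, so φ(9) = 3.

3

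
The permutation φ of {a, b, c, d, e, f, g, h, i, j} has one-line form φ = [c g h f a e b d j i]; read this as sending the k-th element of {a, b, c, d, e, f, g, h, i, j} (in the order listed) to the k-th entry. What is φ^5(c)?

Tracing c → h → … returns to c after 6 steps, so c lies in a 6-cycle (a, c, h, d, f, e).
Advancing 5 steps from c: c → h → d → f → e → a.

a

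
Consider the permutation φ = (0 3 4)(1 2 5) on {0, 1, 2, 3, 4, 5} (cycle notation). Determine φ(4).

0

In the cycle (0 3 4), 4 is followed by 0, so φ(4) = 0.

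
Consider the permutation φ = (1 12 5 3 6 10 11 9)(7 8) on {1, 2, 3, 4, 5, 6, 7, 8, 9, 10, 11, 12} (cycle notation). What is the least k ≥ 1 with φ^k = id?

The disjoint cycles have lengths 8, 2, 1, 1.
The order of φ is the least common multiple of its cycle lengths: lcm(8, 2) = 8.

8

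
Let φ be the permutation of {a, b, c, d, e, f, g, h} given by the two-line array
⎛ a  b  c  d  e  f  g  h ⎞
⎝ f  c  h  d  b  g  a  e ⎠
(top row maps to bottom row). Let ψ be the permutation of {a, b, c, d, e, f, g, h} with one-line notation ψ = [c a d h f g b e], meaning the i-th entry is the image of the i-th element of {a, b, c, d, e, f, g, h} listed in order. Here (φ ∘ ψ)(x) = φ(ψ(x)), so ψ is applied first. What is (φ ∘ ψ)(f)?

ψ(f) = g, then φ(g) = a; composing gives (φ ∘ ψ)(f) = a.

a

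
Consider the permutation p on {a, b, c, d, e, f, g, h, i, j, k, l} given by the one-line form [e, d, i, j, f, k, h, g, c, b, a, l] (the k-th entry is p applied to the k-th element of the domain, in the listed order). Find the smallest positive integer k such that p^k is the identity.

The disjoint-cycle form of p has cycle lengths 4, 3, 2, 2, 1.
Since disjoint cycles commute, ord(p) = lcm(4, 3, 2, 2) = 12.

12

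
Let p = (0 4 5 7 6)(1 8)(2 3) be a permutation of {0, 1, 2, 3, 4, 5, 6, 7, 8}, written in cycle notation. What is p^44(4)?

0

4 lies in the 5-cycle (0 4 5 7 6).
Since the cycle has length 5, p^44 acts on it the same as p^4 (44 mod 5 = 4).
Stepping 4 places around the cycle: 4 → 5 → 7 → 6 → 0.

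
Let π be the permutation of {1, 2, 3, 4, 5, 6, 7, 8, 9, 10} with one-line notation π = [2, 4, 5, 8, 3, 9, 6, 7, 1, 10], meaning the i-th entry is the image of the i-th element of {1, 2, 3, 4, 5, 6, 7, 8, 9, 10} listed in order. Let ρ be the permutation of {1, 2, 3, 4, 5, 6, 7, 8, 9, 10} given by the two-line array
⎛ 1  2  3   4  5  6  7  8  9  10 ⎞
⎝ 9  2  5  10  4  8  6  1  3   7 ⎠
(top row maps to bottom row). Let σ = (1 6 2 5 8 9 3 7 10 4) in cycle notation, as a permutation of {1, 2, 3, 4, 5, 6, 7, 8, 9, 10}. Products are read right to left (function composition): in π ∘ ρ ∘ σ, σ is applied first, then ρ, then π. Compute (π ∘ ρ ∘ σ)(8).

Chase 8: σ(8) = 9; ρ(9) = 3; π(3) = 5. Hence (π ∘ ρ ∘ σ)(8) = 5.

5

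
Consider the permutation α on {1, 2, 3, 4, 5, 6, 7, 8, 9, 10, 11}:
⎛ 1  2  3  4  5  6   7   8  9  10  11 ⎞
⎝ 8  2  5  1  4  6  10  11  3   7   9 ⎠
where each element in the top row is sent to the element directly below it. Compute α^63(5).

Tracing 5 → 4 → … returns to 5 after 7 steps, so 5 lies in a 7-cycle (1, 8, 11, 9, 3, 5, 4).
Since the cycle has length 7, α^63 acts on it the same as α^0 (63 mod 7 = 0).
So α^63(5) = 5.

5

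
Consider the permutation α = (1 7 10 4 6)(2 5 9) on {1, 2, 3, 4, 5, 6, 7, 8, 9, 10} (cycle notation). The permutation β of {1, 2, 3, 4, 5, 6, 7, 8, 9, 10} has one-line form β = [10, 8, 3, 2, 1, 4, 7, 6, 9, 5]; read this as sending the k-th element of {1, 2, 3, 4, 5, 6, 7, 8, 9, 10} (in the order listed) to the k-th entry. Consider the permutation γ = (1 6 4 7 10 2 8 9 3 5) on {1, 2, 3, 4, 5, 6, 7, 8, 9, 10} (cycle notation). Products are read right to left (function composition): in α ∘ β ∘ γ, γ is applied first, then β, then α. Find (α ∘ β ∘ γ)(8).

2

Apply the permutations in order: γ(8) = 9, then β(9) = 9, then α(9) = 2. So (α ∘ β ∘ γ)(8) = 2.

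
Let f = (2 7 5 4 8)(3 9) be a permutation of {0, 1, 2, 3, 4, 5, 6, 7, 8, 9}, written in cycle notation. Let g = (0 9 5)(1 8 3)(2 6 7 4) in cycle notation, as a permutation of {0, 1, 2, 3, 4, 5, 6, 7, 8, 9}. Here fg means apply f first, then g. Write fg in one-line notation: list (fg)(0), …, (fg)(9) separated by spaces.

Chase each element through f then g: 0 → 0 → 9; 1 → 1 → 8; 2 → 7 → 4; 3 → 9 → 5; 4 → 8 → 3; 5 → 4 → 2; 6 → 6 → 7; 7 → 5 → 0; 8 → 2 → 6; 9 → 3 → 1.
So fg in one-line form is 9 8 4 5 3 2 7 0 6 1.

9 8 4 5 3 2 7 0 6 1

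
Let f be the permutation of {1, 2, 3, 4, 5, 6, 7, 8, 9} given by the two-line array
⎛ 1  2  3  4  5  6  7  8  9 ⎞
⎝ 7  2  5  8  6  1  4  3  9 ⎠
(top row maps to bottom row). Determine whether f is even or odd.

even

In disjoint-cycle form the cycle lengths are 7, 1, 1.
A cycle of length ℓ contributes ℓ−1 transpositions, so f is a product of 6 transpositions — even.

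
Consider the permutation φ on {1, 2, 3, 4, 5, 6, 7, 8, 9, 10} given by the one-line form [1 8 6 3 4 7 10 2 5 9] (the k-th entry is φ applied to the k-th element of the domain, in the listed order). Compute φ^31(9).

3

Tracing 9 → 5 → … returns to 9 after 7 steps, so 9 lies in a 7-cycle (3 6 7 10 9 5 4).
Since the cycle has length 7, φ^31 acts on it the same as φ^3 (31 mod 7 = 3).
Advancing 3 steps from 9: 9 → 5 → 4 → 3.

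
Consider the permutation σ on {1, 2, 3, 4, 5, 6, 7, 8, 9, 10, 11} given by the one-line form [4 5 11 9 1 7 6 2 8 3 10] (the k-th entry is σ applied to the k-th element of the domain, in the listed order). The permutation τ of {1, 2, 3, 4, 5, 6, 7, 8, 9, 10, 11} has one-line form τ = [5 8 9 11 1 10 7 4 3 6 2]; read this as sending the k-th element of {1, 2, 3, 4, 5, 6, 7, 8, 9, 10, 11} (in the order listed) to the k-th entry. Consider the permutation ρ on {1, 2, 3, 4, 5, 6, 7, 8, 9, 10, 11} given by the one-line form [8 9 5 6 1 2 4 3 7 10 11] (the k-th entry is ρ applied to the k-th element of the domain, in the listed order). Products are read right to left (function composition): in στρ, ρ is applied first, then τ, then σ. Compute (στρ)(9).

(στρ)(9) = σ(τ(ρ(9))). ρ(9) = 7, then τ(7) = 7, then σ(7) = 6, so the result is 6.

6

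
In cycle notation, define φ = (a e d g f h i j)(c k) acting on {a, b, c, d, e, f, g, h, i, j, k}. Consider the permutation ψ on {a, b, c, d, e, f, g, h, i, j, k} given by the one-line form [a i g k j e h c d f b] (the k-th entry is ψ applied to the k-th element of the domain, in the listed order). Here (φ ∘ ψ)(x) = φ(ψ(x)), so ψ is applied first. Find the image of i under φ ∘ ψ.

g

First apply ψ: ψ(i) = d, then φ(d) = g. Thus (φ ∘ ψ)(i) = g.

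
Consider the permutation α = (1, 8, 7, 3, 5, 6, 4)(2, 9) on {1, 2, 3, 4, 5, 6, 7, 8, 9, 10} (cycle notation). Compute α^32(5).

8

5 lies in the 7-cycle (1, 8, 7, 3, 5, 6, 4).
On a 7-cycle, α^7 is the identity, so α^32 = α^4 there (32 ≡ 4 mod 7).
Stepping 4 places around the cycle: 5 → 6 → 4 → 1 → 8.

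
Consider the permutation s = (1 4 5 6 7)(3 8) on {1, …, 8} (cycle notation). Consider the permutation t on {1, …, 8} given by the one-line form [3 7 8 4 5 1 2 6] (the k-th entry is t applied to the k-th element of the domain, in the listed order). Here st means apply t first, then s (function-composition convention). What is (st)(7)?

2

t(7) = 2, then s(2) = 2; composing gives (st)(7) = 2.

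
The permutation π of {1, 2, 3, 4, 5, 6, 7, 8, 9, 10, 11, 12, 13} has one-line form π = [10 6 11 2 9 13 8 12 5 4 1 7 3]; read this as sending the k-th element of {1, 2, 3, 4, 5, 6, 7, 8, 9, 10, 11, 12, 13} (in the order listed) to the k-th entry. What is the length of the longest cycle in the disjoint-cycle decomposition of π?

8

Decomposing into disjoint cycles gives (1 10 4 2 6 13 3 11)(5 9)(7 8 12); the longest has length 8.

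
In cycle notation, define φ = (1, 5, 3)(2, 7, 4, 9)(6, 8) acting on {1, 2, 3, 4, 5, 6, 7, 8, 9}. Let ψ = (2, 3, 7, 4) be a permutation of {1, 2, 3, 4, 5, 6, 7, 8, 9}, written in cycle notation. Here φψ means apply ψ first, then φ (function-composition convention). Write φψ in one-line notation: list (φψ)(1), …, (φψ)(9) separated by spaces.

5 1 4 7 3 8 9 6 2

Chase each element through ψ then φ: 1 → 1 → 5; 2 → 3 → 1; 3 → 7 → 4; 4 → 2 → 7; 5 → 5 → 3; 6 → 6 → 8; 7 → 4 → 9; 8 → 8 → 6; 9 → 9 → 2.
So φψ in one-line form is 5 1 4 7 3 8 9 6 2.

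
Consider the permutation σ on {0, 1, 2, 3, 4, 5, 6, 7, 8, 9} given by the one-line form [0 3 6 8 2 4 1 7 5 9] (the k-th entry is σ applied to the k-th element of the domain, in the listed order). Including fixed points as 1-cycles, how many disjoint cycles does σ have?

4

The cycle decomposition is (0)(1, 3, 8, 5, 4, 2, 6)(7)(9), which has 4 cycles (counting 1-cycles).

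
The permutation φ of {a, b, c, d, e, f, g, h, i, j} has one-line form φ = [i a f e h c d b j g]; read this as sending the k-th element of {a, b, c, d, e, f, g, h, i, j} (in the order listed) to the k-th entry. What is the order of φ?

Writing φ as disjoint cycles, the cycle lengths are 8, 2.
The order is lcm(8, 2) = 8.

8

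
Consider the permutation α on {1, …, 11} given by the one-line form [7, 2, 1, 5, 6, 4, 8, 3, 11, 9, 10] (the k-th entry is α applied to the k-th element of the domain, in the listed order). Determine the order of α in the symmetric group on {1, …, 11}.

12

The disjoint-cycle form of α has cycle lengths 4, 3, 3, 1.
The order of α is the least common multiple of its cycle lengths: lcm(4, 3, 3) = 12.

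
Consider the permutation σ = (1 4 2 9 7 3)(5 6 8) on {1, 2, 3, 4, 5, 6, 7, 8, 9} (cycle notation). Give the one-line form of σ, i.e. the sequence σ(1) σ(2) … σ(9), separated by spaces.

Each element maps to the next entry in its cycle (wrapping to the front): 1↦4, 2↦9, 3↦1, 4↦2, 5↦6, 6↦8, 7↦3, 8↦5, 9↦7.
So the one-line form is 4 9 1 2 6 8 3 5 7.

4 9 1 2 6 8 3 5 7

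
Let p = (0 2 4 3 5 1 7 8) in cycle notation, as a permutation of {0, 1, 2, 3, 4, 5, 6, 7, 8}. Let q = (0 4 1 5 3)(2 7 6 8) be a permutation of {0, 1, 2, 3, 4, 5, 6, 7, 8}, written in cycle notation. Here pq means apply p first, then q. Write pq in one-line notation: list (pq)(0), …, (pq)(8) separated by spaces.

Chase each element through p then q: 0 → 2 → 7; 1 → 7 → 6; 2 → 4 → 1; 3 → 5 → 3; 4 → 3 → 0; 5 → 1 → 5; 6 → 6 → 8; 7 → 8 → 2; 8 → 0 → 4.
So pq in one-line form is 7 6 1 3 0 5 8 2 4.

7 6 1 3 0 5 8 2 4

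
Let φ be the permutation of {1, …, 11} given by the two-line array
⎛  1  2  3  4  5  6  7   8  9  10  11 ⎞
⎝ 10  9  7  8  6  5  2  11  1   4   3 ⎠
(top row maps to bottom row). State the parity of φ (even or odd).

In disjoint-cycle form the cycle lengths are 9, 2.
A cycle of length ℓ contributes ℓ−1 transpositions, so φ is a product of 8 + 1 = 9 transpositions — odd.

odd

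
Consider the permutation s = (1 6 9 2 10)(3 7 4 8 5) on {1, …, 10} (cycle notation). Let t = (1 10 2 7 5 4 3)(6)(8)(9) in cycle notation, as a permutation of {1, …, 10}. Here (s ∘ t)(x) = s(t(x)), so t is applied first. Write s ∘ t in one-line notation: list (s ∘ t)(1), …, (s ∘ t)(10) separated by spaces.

1 4 6 7 8 9 3 5 2 10

For each element, apply t then s: 1 → 10 → 1; 2 → 7 → 4; 3 → 1 → 6; 4 → 3 → 7; 5 → 4 → 8; 6 → 6 → 9; 7 → 5 → 3; 8 → 8 → 5; 9 → 9 → 2; 10 → 2 → 10.
So s ∘ t in one-line form is 1 4 6 7 8 9 3 5 2 10.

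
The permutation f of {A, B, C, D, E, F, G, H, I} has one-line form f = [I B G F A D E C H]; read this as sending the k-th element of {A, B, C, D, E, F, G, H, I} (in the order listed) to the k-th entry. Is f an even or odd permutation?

even

In disjoint-cycle form the cycle lengths are 6, 2, 1.
A cycle of length ℓ contributes ℓ−1 transpositions, so f is a product of 5 + 1 = 6 transpositions — even.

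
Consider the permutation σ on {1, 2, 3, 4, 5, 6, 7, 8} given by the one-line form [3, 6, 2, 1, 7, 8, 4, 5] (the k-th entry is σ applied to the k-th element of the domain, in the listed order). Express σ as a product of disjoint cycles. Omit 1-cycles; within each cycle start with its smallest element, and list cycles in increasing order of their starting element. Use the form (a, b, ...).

From 1: 1 → 3 → 2 → 6 → 8 → 5 → 7 → 4 → 1, closing the cycle (1, 3, 2, 6, 8, 5, 7, 4).
Repeating from the next unused element and collecting all non-trivial cycles gives (1, 3, 2, 6, 8, 5, 7, 4).

(1, 3, 2, 6, 8, 5, 7, 4)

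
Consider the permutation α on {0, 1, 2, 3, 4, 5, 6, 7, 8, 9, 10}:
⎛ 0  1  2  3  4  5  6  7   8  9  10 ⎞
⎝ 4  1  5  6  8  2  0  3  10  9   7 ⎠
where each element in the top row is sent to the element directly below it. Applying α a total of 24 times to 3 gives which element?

Tracing 3 → 6 → … returns to 3 after 7 steps, so 3 lies in a 7-cycle (0 4 8 10 7 3 6).
On a 7-cycle, α^7 is the identity, so α^24 = α^3 there (24 ≡ 3 mod 7).
Stepping 3 places around the cycle: 3 → 6 → 0 → 4.

4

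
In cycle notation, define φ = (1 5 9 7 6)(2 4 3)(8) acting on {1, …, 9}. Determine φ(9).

9 appears in (1 5 9 7 6); the next entry (wrapping around) is 7.

7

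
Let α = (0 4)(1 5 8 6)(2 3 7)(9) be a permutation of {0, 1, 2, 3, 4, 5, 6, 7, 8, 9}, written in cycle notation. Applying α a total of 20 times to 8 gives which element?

8 lies in the 4-cycle (1 5 8 6).
On a 4-cycle, α^4 is the identity, so α^20 = α^0 there (20 ≡ 0 mod 4).
So α^20(8) = 8.

8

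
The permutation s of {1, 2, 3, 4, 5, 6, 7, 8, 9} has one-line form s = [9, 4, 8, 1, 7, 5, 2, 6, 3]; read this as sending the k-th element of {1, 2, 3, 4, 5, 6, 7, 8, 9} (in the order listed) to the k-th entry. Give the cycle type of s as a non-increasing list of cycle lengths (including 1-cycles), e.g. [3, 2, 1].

The disjoint cycles are (1 9 3 8 6 5 7 2 4), with lengths 9 in non-increasing order.

[9]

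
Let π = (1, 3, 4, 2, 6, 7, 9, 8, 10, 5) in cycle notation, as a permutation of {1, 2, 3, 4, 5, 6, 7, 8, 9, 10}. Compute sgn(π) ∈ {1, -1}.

-1

The cycle lengths are 10.
A cycle of length ℓ contributes ℓ−1 transpositions, so π is a product of 9 transpositions — odd.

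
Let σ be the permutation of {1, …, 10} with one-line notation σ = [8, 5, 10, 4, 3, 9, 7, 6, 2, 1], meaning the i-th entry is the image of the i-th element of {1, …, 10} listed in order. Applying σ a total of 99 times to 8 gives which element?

2

Tracing 8 → 6 → … returns to 8 after 8 steps, so 8 lies in an 8-cycle (1, 8, 6, 9, 2, 5, 3, 10).
Since the cycle has length 8, σ^99 acts on it the same as σ^3 (99 mod 8 = 3).
Stepping 3 places around the cycle: 8 → 6 → 9 → 2.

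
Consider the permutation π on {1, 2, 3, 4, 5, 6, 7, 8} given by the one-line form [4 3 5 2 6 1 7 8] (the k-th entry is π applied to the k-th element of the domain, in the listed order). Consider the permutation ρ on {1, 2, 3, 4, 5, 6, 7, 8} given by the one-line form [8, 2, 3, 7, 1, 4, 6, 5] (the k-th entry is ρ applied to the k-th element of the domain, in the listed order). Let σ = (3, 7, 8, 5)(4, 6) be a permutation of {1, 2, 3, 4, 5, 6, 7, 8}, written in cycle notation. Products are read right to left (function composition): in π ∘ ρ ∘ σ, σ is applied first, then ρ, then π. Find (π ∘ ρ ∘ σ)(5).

Apply the permutations in order: σ(5) = 3, then ρ(3) = 3, then π(3) = 5. So (π ∘ ρ ∘ σ)(5) = 5.

5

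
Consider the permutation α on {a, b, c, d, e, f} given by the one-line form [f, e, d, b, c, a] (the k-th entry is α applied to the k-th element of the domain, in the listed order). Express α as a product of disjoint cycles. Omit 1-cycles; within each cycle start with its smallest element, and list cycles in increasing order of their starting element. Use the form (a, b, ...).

(a, f)(b, e, c, d)

Start at a and follow images: a → f → a, giving the cycle (a, f).
Repeating from the next unused element and collecting all non-trivial cycles gives (a, f)(b, e, c, d).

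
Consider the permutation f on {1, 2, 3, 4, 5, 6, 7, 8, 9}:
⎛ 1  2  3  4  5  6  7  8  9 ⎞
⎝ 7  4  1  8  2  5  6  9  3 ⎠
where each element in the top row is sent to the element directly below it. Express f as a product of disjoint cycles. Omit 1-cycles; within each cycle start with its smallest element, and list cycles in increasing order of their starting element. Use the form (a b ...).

(1 7 6 5 2 4 8 9 3)

From 1: 1 → 7 → 6 → 5 → 2 → 4 → 8 → 9 → 3 → 1, closing the cycle (1 7 6 5 2 4 8 9 3).
Repeating from the next unused element and collecting all non-trivial cycles gives (1 7 6 5 2 4 8 9 3).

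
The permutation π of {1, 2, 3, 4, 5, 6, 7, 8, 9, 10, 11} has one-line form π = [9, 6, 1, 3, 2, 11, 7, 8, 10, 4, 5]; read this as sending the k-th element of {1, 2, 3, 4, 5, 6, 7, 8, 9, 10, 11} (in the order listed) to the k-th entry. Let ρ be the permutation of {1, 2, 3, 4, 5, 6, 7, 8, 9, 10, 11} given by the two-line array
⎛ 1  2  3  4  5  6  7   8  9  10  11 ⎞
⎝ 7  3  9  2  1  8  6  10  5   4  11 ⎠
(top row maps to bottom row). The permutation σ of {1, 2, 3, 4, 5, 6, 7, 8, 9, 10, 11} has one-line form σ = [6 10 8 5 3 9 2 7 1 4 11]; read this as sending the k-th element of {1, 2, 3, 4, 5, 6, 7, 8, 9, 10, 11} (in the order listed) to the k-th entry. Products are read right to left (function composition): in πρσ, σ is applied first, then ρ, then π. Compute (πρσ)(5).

10

Apply the permutations in order: σ(5) = 3, then ρ(3) = 9, then π(9) = 10. So (πρσ)(5) = 10.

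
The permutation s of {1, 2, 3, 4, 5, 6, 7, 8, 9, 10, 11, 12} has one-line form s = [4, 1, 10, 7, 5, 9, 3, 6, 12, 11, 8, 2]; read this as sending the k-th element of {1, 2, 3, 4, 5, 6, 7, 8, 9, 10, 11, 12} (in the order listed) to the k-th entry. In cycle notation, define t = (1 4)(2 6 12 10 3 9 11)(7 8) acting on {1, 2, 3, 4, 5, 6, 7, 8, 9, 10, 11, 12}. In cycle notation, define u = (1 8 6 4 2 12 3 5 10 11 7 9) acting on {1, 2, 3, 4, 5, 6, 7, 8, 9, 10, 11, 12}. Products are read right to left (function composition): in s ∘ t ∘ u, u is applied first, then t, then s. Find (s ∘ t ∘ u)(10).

1

Chase 10: u(10) = 11; t(11) = 2; s(2) = 1. Hence (s ∘ t ∘ u)(10) = 1.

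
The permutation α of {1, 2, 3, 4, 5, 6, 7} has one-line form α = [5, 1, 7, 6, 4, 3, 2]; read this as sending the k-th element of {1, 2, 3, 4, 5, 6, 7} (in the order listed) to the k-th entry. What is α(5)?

5 is element number 5 of the domain, and entry number 5 of the one-line form is 4, so α(5) = 4.

4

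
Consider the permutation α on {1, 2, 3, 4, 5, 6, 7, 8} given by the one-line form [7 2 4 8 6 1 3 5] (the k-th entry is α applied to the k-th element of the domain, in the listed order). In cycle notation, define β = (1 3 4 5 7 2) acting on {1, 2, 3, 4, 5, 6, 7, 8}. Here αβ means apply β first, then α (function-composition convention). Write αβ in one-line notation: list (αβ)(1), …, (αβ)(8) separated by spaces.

4 7 8 6 3 1 2 5

(αβ)(x) = α(β(x)). Computing each image: α(β(1)) = α(3) = 4, α(β(2)) = α(1) = 7, α(β(3)) = α(4) = 8, α(β(4)) = α(5) = 6, α(β(5)) = α(7) = 3, α(β(6)) = α(6) = 1, α(β(7)) = α(2) = 2, α(β(8)) = α(8) = 5.
Hence αβ = [4 7 8 6 3 1 2 5].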